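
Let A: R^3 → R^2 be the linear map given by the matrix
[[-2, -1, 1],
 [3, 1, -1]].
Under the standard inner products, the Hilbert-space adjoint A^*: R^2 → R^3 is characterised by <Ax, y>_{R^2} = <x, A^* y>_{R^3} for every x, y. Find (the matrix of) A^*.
A^* = A^T =
[[-2, 3],
 [-1, 1],
 [1, -1]]

For real matrices with standard dot products, the defining identity <Ax, y> = <x, A^* y> gives (Ax)^T y = x^T (A^*) y, i.e. x^T A^T y = x^T (A^*) y. Since this holds for all x, y, we must have A^* = A^T. Therefore
A^* =
[[-2, 3],
 [-1, 1],
 [1, -1]].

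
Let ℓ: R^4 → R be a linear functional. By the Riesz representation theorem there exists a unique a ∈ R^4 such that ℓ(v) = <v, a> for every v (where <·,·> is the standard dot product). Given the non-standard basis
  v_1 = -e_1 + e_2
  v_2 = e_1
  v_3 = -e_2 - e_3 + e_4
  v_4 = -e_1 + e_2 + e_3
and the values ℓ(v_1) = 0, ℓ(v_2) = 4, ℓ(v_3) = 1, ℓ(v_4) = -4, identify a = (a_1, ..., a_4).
a = (4, 4, -4, 1)

Write a = (a_1, ..., a_4) in the standard basis. For each basis vector v_i, ℓ(v_i) = <v_i, a> is a linear equation in the a_j's. Collect the n equations into a matrix system V a = ℓ, where row i of V is v_i (expressed in the standard basis). Since V is invertible (lower-triangular with 1s on the diagonal, up to permutation), solve by back-substitution:
  V =
[[-1, 1, 0, 0],
 [1, 0, 0, 0],
 [0, -1, -1, 1],
 [-1, 1, 1, 0]]
  V a = (0, 4, 1, -4)
Solving gives a = (4, 4, -4, 1).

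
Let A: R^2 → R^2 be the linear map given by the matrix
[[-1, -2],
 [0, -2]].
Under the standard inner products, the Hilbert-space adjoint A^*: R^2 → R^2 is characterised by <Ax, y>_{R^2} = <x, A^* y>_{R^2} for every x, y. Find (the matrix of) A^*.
A^* = A^T =
[[-1, 0],
 [-2, -2]]

For real matrices with standard dot products, the defining identity <Ax, y> = <x, A^* y> gives (Ax)^T y = x^T (A^*) y, i.e. x^T A^T y = x^T (A^*) y. Since this holds for all x, y, we must have A^* = A^T. Therefore
A^* =
[[-1, 0],
 [-2, -2]].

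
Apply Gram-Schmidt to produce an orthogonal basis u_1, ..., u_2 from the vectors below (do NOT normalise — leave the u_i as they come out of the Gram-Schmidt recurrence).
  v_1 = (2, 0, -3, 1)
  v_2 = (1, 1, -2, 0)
Orthogonal basis:
  u_1 = (2, 0, -3, 1)
  u_2 = (-1/7, 1, -2/7, -4/7)

Apply the Gram-Schmidt recurrence
  u_1 = v_1
  u_i = v_i − Σ_{j<i} ((v_i · u_j) / (u_j · u_j)) · u_j.

Step by step this gives:
  u_1 = (2, 0, -3, 1)
  u_2 = (-1/7, 1, -2/7, -4/7)

Orthogonality check:
  u_2 · u_1 = 0 (should be 0)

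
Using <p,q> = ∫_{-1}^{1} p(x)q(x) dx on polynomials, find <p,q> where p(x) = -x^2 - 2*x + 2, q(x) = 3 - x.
<p,q> = 34/3

Expand the product: p(x)·q(x) = x^3 - x^2 - 8*x + 6.
∫_{-1}^{1} of each monomial x^k gives [2/(k+1) if k even, 0 if k odd]. Integrating term-by-term (or equivalently evaluating the antiderivative F(x) = x^4/4 - x^3/3 - 4*x^2 + 6*x at the endpoints):
  F(1) − F(−1) = 23/12 − (-113/12) = 34/3.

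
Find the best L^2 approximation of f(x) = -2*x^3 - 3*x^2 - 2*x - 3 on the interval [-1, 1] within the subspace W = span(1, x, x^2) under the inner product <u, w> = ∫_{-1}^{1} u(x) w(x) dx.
g(x) = -3*x^2 - 16*x/5 - 3

The best approximation g ∈ W is the orthogonal projection of f onto W. Writing g = a_0 + a_1 x + a_2 x^2, the coefficients solve the normal equations G · a = b where
  G_{ij} = <φ_i, φ_j> and b_i = <f, φ_i>, with φ_0 = 1, φ_1 = x, φ_2 = x^2.
G =
  [2, 0, 2/3]
  [0, 2/3, 0]
  [2/3, 0, 2/5],
b = (-8, -32/15, -16/5).
Solving gives a_0 = -3, a_1 = -16/5, a_2 = -3, so
  g(x) = -3*x^2 - 16*x/5 - 3.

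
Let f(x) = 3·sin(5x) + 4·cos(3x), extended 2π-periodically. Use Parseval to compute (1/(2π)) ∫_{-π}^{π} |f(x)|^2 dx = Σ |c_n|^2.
Σ |c_n|^2 = 25/2

Expand |f|^2 and use orthogonality of {sin(nx), cos(mx)} on [-π, π]:
  ∫_{-π}^{π} sin(nx)^2 dx = π, ∫ cos(mx)^2 dx = π, and cross terms integrate to 0.
So ∫_{-π}^{π} f(x)^2 dx = 3^2 · π + 4^2 · π = (9 + 16)π.
Divide by 2π: (9 + 16)/2 = 25/2.
By Parseval, this equals Σ |c_n|^2.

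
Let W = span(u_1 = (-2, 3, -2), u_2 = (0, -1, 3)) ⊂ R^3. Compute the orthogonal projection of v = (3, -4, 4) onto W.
proj_W(v) = (232/89, -386/89, 346/89)

Set up U = [u_1 | ... | u_2] ∈ R^(3×2). The projector onto W = col(U) is P = U (U^T U)^(-1) U^T.
Compute U^T U =
  [17, -9]
  [-9, 10],
and U^T v = (-26, 16).
Solve U^T U · c = U^T v for the coefficients: c = (-116/89, 38/89). The projection is proj_W(v) = U c.
Check: (v - proj_W(v)) · u_1 = 0  (should be 0).
Check: (v - proj_W(v)) · u_2 = 0  (should be 0).
Result: proj_W(v) = (232/89, -386/89, 346/89).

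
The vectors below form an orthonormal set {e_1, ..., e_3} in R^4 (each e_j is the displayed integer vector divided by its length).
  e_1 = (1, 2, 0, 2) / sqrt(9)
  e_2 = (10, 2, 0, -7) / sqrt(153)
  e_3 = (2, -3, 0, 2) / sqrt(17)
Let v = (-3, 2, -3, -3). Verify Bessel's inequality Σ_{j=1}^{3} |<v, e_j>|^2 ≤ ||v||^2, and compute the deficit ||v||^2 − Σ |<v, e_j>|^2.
Σ |<v, e_j>|^2 = 22; ||v||^2 = 31; deficit = 9

Write each e_j = u_j / sqrt(<u_j, u_j>) where u_j is the displayed integer vector. Then <v, e_j> = <v, u_j> / sqrt(<u_j, u_j>), so |<v, e_j>|^2 = <v, u_j>^2 / <u_j, u_j>.
Coefficients: <v, e_1> = -5/sqrt(9), <v, e_2> = -5/sqrt(153), <v, e_3> = -18/sqrt(17).
Square and sum: Σ |<v, e_j>|^2 = 22.
Compute ||v||^2 = v·v = 31.
Deficit = 31 − 22 = 9 ≥ 0, confirming Bessel's inequality. (The deficit equals ||v − Σ <v,e_j> e_j||^2, the squared distance from v to span{e_j}.)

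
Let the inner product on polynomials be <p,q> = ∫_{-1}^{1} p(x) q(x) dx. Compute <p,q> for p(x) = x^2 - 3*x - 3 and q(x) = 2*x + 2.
<p,q> = -44/3

Expand the product: p(x)·q(x) = 2*x^3 - 4*x^2 - 12*x - 6.
∫_{-1}^{1} of each monomial x^k gives [2/(k+1) if k even, 0 if k odd]. Integrating term-by-term (or equivalently evaluating the antiderivative F(x) = x^4/2 - 4*x^3/3 - 6*x^2 - 6*x at the endpoints):
  F(1) − F(−1) = -77/6 − (11/6) = -44/3.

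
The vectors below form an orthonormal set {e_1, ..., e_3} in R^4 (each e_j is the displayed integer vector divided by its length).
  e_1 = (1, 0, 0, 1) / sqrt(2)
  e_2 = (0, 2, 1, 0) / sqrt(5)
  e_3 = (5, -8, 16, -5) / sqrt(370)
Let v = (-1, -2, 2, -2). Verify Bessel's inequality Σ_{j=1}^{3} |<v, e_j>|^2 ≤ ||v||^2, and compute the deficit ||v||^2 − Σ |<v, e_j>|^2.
Σ |<v, e_j>|^2 = 477/37; ||v||^2 = 13; deficit = 4/37

Write each e_j = u_j / sqrt(<u_j, u_j>) where u_j is the displayed integer vector. Then <v, e_j> = <v, u_j> / sqrt(<u_j, u_j>), so |<v, e_j>|^2 = <v, u_j>^2 / <u_j, u_j>.
Coefficients: <v, e_1> = -3/sqrt(2), <v, e_2> = -2/sqrt(5), <v, e_3> = 53/sqrt(370).
Square and sum: Σ |<v, e_j>|^2 = 477/37.
Compute ||v||^2 = v·v = 13.
Deficit = 13 − 477/37 = 4/37 ≥ 0, confirming Bessel's inequality. (The deficit equals ||v − Σ <v,e_j> e_j||^2, the squared distance from v to span{e_j}.)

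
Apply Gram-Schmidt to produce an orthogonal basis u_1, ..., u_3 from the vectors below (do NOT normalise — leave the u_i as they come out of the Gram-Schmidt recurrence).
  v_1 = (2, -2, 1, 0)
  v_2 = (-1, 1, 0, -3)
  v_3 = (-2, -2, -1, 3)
Orthogonal basis:
  u_1 = (2, -2, 1, 0)
  u_2 = (-1/9, 1/9, 4/9, -3)
  u_3 = (-157/83, -175/83, -36/83, -6/83)

Apply the Gram-Schmidt recurrence
  u_1 = v_1
  u_i = v_i − Σ_{j<i} ((v_i · u_j) / (u_j · u_j)) · u_j.

Step by step this gives:
  u_1 = (2, -2, 1, 0)
  u_2 = (-1/9, 1/9, 4/9, -3)
  u_3 = (-157/83, -175/83, -36/83, -6/83)

Orthogonality check:
  u_2 · u_1 = 0 (should be 0)
  u_3 · u_1 = 0 (should be 0)
  u_3 · u_2 = 0 (should be 0)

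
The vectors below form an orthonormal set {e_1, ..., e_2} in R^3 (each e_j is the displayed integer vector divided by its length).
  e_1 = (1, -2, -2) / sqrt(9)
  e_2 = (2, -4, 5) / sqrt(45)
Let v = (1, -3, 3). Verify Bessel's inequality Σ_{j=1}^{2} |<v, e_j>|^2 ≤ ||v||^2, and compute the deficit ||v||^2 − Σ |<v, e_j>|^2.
Σ |<v, e_j>|^2 = 94/5; ||v||^2 = 19; deficit = 1/5

Write each e_j = u_j / sqrt(<u_j, u_j>) where u_j is the displayed integer vector. Then <v, e_j> = <v, u_j> / sqrt(<u_j, u_j>), so |<v, e_j>|^2 = <v, u_j>^2 / <u_j, u_j>.
Coefficients: <v, e_1> = 1/sqrt(9), <v, e_2> = 29/sqrt(45).
Square and sum: Σ |<v, e_j>|^2 = 94/5.
Compute ||v||^2 = v·v = 19.
Deficit = 19 − 94/5 = 1/5 ≥ 0, confirming Bessel's inequality. (The deficit equals ||v − Σ <v,e_j> e_j||^2, the squared distance from v to span{e_j}.)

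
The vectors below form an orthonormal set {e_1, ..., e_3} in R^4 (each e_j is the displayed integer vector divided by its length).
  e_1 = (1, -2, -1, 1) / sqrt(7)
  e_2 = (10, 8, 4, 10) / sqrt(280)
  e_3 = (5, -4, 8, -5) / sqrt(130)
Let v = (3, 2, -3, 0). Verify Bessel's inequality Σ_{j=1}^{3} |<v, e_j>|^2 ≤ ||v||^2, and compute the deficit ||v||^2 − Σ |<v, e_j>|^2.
Σ |<v, e_j>|^2 = 90/13; ||v||^2 = 22; deficit = 196/13

Write each e_j = u_j / sqrt(<u_j, u_j>) where u_j is the displayed integer vector. Then <v, e_j> = <v, u_j> / sqrt(<u_j, u_j>), so |<v, e_j>|^2 = <v, u_j>^2 / <u_j, u_j>.
Coefficients: <v, e_1> = 2/sqrt(7), <v, e_2> = 34/sqrt(280), <v, e_3> = -17/sqrt(130).
Square and sum: Σ |<v, e_j>|^2 = 90/13.
Compute ||v||^2 = v·v = 22.
Deficit = 22 − 90/13 = 196/13 ≥ 0, confirming Bessel's inequality. (The deficit equals ||v − Σ <v,e_j> e_j||^2, the squared distance from v to span{e_j}.)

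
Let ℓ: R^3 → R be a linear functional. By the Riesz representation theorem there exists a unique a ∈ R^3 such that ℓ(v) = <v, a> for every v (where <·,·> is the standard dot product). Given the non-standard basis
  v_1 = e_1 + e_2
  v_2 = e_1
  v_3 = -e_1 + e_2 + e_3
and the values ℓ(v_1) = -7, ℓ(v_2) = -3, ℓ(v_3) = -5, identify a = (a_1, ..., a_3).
a = (-3, -4, -4)

Write a = (a_1, ..., a_3) in the standard basis. For each basis vector v_i, ℓ(v_i) = <v_i, a> is a linear equation in the a_j's. Collect the n equations into a matrix system V a = ℓ, where row i of V is v_i (expressed in the standard basis). Since V is invertible (lower-triangular with 1s on the diagonal, up to permutation), solve by back-substitution:
  V =
[[1, 1, 0],
 [1, 0, 0],
 [-1, 1, 1]]
  V a = (-7, -3, -5)
Solving gives a = (-3, -4, -4).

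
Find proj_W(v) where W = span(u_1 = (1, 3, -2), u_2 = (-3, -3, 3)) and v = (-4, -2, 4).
proj_W(v) = (-13/3, -7/3, 10/3)

Set up U = [u_1 | ... | u_2] ∈ R^(3×2). The projector onto W = col(U) is P = U (U^T U)^(-1) U^T.
Compute U^T U =
  [14, -18]
  [-18, 27],
and U^T v = (-18, 30).
Solve U^T U · c = U^T v for the coefficients: c = (1, 16/9). The projection is proj_W(v) = U c.
Check: (v - proj_W(v)) · u_1 = 0  (should be 0).
Check: (v - proj_W(v)) · u_2 = 0  (should be 0).
Result: proj_W(v) = (-13/3, -7/3, 10/3).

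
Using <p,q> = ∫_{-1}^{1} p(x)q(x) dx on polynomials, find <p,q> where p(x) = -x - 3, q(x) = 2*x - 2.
<p,q> = 32/3

Expand the product: p(x)·q(x) = -2*x^2 - 4*x + 6.
∫_{-1}^{1} of each monomial x^k gives [2/(k+1) if k even, 0 if k odd]. Integrating term-by-term (or equivalently evaluating the antiderivative F(x) = -2*x^3/3 - 2*x^2 + 6*x at the endpoints):
  F(1) − F(−1) = 10/3 − (-22/3) = 32/3.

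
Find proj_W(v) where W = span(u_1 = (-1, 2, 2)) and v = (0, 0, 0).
proj_W(v) = (0, 0, 0)

Set up U = [u_1 | ... | u_1] ∈ R^(3×1). The projector onto W = col(U) is P = U (U^T U)^(-1) U^T.
Compute U^T U =
  [9],
and U^T v = (0).
Solve U^T U · c = U^T v for the coefficients: c = (0). The projection is proj_W(v) = U c.
Check: (v - proj_W(v)) · u_1 = 0  (should be 0).
Result: proj_W(v) = (0, 0, 0).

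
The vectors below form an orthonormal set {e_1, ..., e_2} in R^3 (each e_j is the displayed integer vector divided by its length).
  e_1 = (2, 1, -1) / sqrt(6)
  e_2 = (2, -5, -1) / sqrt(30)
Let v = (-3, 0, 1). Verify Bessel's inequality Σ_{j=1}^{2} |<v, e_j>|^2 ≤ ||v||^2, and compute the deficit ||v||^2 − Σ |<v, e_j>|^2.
Σ |<v, e_j>|^2 = 49/5; ||v||^2 = 10; deficit = 1/5

Write each e_j = u_j / sqrt(<u_j, u_j>) where u_j is the displayed integer vector. Then <v, e_j> = <v, u_j> / sqrt(<u_j, u_j>), so |<v, e_j>|^2 = <v, u_j>^2 / <u_j, u_j>.
Coefficients: <v, e_1> = -7/sqrt(6), <v, e_2> = -7/sqrt(30).
Square and sum: Σ |<v, e_j>|^2 = 49/5.
Compute ||v||^2 = v·v = 10.
Deficit = 10 − 49/5 = 1/5 ≥ 0, confirming Bessel's inequality. (The deficit equals ||v − Σ <v,e_j> e_j||^2, the squared distance from v to span{e_j}.)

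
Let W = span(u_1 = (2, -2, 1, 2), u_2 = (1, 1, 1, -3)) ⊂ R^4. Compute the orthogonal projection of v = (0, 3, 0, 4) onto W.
proj_W(v) = (-149/131, -65/131, -128/131, 279/131)

Set up U = [u_1 | ... | u_2] ∈ R^(4×2). The projector onto W = col(U) is P = U (U^T U)^(-1) U^T.
Compute U^T U =
  [13, -5]
  [-5, 12],
and U^T v = (2, -9).
Solve U^T U · c = U^T v for the coefficients: c = (-21/131, -107/131). The projection is proj_W(v) = U c.
Check: (v - proj_W(v)) · u_1 = 0  (should be 0).
Check: (v - proj_W(v)) · u_2 = 0  (should be 0).
Result: proj_W(v) = (-149/131, -65/131, -128/131, 279/131).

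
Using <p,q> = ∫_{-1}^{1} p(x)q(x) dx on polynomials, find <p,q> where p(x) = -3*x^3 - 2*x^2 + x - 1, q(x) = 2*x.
<p,q> = -16/15

Expand the product: p(x)·q(x) = -6*x^4 - 4*x^3 + 2*x^2 - 2*x.
∫_{-1}^{1} of each monomial x^k gives [2/(k+1) if k even, 0 if k odd]. Integrating term-by-term (or equivalently evaluating the antiderivative F(x) = -6*x^5/5 - x^4 + 2*x^3/3 - x^2 at the endpoints):
  F(1) − F(−1) = -38/15 − (-22/15) = -16/15.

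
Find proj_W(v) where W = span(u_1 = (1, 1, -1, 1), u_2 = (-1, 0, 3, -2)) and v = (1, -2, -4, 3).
proj_W(v) = (1/2, -3/2, -9/2, 5/2)

Set up U = [u_1 | ... | u_2] ∈ R^(4×2). The projector onto W = col(U) is P = U (U^T U)^(-1) U^T.
Compute U^T U =
  [4, -6]
  [-6, 14],
and U^T v = (6, -19).
Solve U^T U · c = U^T v for the coefficients: c = (-3/2, -2). The projection is proj_W(v) = U c.
Check: (v - proj_W(v)) · u_1 = 0  (should be 0).
Check: (v - proj_W(v)) · u_2 = 0  (should be 0).
Result: proj_W(v) = (1/2, -3/2, -9/2, 5/2).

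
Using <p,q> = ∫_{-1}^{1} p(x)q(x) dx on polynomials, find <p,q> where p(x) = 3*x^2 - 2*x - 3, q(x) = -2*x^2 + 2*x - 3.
<p,q> = 164/15

Expand the product: p(x)·q(x) = -6*x^4 + 10*x^3 - 7*x^2 + 9.
∫_{-1}^{1} of each monomial x^k gives [2/(k+1) if k even, 0 if k odd]. Integrating term-by-term (or equivalently evaluating the antiderivative F(x) = -6*x^5/5 + 5*x^4/2 - 7*x^3/3 + 9*x at the endpoints):
  F(1) − F(−1) = 239/30 − (-89/30) = 164/15.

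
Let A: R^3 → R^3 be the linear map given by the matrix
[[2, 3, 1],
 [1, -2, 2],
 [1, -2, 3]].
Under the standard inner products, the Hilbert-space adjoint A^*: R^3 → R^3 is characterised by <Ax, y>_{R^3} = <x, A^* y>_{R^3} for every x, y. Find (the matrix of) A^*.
A^* = A^T =
[[2, 1, 1],
 [3, -2, -2],
 [1, 2, 3]]

For real matrices with standard dot products, the defining identity <Ax, y> = <x, A^* y> gives (Ax)^T y = x^T (A^*) y, i.e. x^T A^T y = x^T (A^*) y. Since this holds for all x, y, we must have A^* = A^T. Therefore
A^* =
[[2, 1, 1],
 [3, -2, -2],
 [1, 2, 3]].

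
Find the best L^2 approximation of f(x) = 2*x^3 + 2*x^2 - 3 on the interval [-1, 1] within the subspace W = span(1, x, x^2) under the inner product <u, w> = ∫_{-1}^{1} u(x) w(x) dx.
g(x) = 2*x^2 + 6*x/5 - 3

The best approximation g ∈ W is the orthogonal projection of f onto W. Writing g = a_0 + a_1 x + a_2 x^2, the coefficients solve the normal equations G · a = b where
  G_{ij} = <φ_i, φ_j> and b_i = <f, φ_i>, with φ_0 = 1, φ_1 = x, φ_2 = x^2.
G =
  [2, 0, 2/3]
  [0, 2/3, 0]
  [2/3, 0, 2/5],
b = (-14/3, 4/5, -6/5).
Solving gives a_0 = -3, a_1 = 6/5, a_2 = 2, so
  g(x) = 2*x^2 + 6*x/5 - 3.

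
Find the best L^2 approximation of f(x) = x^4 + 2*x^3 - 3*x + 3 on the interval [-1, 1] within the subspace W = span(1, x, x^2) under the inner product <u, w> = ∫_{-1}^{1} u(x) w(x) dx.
g(x) = 6*x^2/7 - 9*x/5 + 102/35

The best approximation g ∈ W is the orthogonal projection of f onto W. Writing g = a_0 + a_1 x + a_2 x^2, the coefficients solve the normal equations G · a = b where
  G_{ij} = <φ_i, φ_j> and b_i = <f, φ_i>, with φ_0 = 1, φ_1 = x, φ_2 = x^2.
G =
  [2, 0, 2/3]
  [0, 2/3, 0]
  [2/3, 0, 2/5],
b = (32/5, -6/5, 16/7).
Solving gives a_0 = 102/35, a_1 = -9/5, a_2 = 6/7, so
  g(x) = 6*x^2/7 - 9*x/5 + 102/35.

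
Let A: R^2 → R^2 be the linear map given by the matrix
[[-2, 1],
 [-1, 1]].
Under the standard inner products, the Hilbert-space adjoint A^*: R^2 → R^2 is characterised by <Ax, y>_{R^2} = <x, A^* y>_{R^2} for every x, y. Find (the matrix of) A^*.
A^* = A^T =
[[-2, -1],
 [1, 1]]

For real matrices with standard dot products, the defining identity <Ax, y> = <x, A^* y> gives (Ax)^T y = x^T (A^*) y, i.e. x^T A^T y = x^T (A^*) y. Since this holds for all x, y, we must have A^* = A^T. Therefore
A^* =
[[-2, -1],
 [1, 1]].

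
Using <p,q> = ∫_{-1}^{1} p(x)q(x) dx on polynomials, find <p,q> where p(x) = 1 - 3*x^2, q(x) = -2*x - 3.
<p,q> = 0

Expand the product: p(x)·q(x) = 6*x^3 + 9*x^2 - 2*x - 3.
∫_{-1}^{1} of each monomial x^k gives [2/(k+1) if k even, 0 if k odd]. Integrating term-by-term (or equivalently evaluating the antiderivative F(x) = 3*x^4/2 + 3*x^3 - x^2 - 3*x at the endpoints):
  F(1) − F(−1) = 1/2 − (1/2) = 0.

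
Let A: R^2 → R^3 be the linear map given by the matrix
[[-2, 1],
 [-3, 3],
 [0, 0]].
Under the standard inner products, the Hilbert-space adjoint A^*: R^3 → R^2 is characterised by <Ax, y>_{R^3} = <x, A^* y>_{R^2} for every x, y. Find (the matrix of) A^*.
A^* = A^T =
[[-2, -3, 0],
 [1, 3, 0]]

For real matrices with standard dot products, the defining identity <Ax, y> = <x, A^* y> gives (Ax)^T y = x^T (A^*) y, i.e. x^T A^T y = x^T (A^*) y. Since this holds for all x, y, we must have A^* = A^T. Therefore
A^* =
[[-2, -3, 0],
 [1, 3, 0]].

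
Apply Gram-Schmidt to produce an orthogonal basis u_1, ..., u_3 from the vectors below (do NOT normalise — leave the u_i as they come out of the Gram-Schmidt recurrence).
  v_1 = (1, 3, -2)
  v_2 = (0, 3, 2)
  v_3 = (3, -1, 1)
Orthogonal basis:
  u_1 = (1, 3, -2)
  u_2 = (-5/14, 27/14, 19/7)
  u_3 = (492/157, -82/157, 123/157)

Apply the Gram-Schmidt recurrence
  u_1 = v_1
  u_i = v_i − Σ_{j<i} ((v_i · u_j) / (u_j · u_j)) · u_j.

Step by step this gives:
  u_1 = (1, 3, -2)
  u_2 = (-5/14, 27/14, 19/7)
  u_3 = (492/157, -82/157, 123/157)

Orthogonality check:
  u_2 · u_1 = 0 (should be 0)
  u_3 · u_1 = 0 (should be 0)
  u_3 · u_2 = 0 (should be 0)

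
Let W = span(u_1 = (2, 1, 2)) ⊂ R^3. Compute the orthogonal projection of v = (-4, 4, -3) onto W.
proj_W(v) = (-20/9, -10/9, -20/9)

Set up U = [u_1 | ... | u_1] ∈ R^(3×1). The projector onto W = col(U) is P = U (U^T U)^(-1) U^T.
Compute U^T U =
  [9],
and U^T v = (-10).
Solve U^T U · c = U^T v for the coefficients: c = (-10/9). The projection is proj_W(v) = U c.
Check: (v - proj_W(v)) · u_1 = 0  (should be 0).
Result: proj_W(v) = (-20/9, -10/9, -20/9).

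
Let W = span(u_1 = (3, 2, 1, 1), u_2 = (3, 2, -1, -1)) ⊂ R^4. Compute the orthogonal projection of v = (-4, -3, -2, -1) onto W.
proj_W(v) = (-54/13, -36/13, -3/2, -3/2)

Set up U = [u_1 | ... | u_2] ∈ R^(4×2). The projector onto W = col(U) is P = U (U^T U)^(-1) U^T.
Compute U^T U =
  [15, 11]
  [11, 15],
and U^T v = (-21, -15).
Solve U^T U · c = U^T v for the coefficients: c = (-75/52, 3/52). The projection is proj_W(v) = U c.
Check: (v - proj_W(v)) · u_1 = 0  (should be 0).
Check: (v - proj_W(v)) · u_2 = 0  (should be 0).
Result: proj_W(v) = (-54/13, -36/13, -3/2, -3/2).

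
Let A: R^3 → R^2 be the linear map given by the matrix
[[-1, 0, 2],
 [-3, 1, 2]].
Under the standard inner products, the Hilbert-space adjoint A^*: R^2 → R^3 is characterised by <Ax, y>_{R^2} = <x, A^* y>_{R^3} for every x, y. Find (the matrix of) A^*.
A^* = A^T =
[[-1, -3],
 [0, 1],
 [2, 2]]

For real matrices with standard dot products, the defining identity <Ax, y> = <x, A^* y> gives (Ax)^T y = x^T (A^*) y, i.e. x^T A^T y = x^T (A^*) y. Since this holds for all x, y, we must have A^* = A^T. Therefore
A^* =
[[-1, -3],
 [0, 1],
 [2, 2]].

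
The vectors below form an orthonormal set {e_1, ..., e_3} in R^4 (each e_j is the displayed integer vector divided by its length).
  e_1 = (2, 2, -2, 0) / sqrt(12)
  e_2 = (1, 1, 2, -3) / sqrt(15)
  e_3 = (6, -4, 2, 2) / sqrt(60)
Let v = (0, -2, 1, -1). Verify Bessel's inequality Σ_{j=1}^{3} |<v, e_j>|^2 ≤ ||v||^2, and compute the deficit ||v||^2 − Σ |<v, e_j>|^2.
Σ |<v, e_j>|^2 = 14/3; ||v||^2 = 6; deficit = 4/3

Write each e_j = u_j / sqrt(<u_j, u_j>) where u_j is the displayed integer vector. Then <v, e_j> = <v, u_j> / sqrt(<u_j, u_j>), so |<v, e_j>|^2 = <v, u_j>^2 / <u_j, u_j>.
Coefficients: <v, e_1> = -6/sqrt(12), <v, e_2> = 3/sqrt(15), <v, e_3> = 8/sqrt(60).
Square and sum: Σ |<v, e_j>|^2 = 14/3.
Compute ||v||^2 = v·v = 6.
Deficit = 6 − 14/3 = 4/3 ≥ 0, confirming Bessel's inequality. (The deficit equals ||v − Σ <v,e_j> e_j||^2, the squared distance from v to span{e_j}.)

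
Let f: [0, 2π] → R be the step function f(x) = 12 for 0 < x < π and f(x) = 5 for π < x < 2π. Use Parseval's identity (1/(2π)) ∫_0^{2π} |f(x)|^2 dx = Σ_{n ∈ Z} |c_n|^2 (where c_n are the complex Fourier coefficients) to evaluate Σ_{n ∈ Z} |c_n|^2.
Σ |c_n|^2 = 169/2

Parseval equates the L^2 energy of f (normalised by 1/(2π)) with the ℓ^2 sum of its Fourier coefficients: (1/(2π)) ∫_0^{2π} |f|^2 = Σ |c_n|^2.
Compute the left side: (1/(2π)) [∫_0^π 12^2 dx + ∫_π^{2π} 5^2 dx] = (1/(2π)) · (144π + 25π) = (144 + 25)/2 = 169/2.
So Σ_{n ∈ Z} |c_n|^2 = 169/2.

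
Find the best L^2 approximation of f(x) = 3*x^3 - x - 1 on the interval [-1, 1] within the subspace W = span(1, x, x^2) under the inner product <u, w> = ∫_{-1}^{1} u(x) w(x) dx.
g(x) = 4*x/5 - 1

The best approximation g ∈ W is the orthogonal projection of f onto W. Writing g = a_0 + a_1 x + a_2 x^2, the coefficients solve the normal equations G · a = b where
  G_{ij} = <φ_i, φ_j> and b_i = <f, φ_i>, with φ_0 = 1, φ_1 = x, φ_2 = x^2.
G =
  [2, 0, 2/3]
  [0, 2/3, 0]
  [2/3, 0, 2/5],
b = (-2, 8/15, -2/3).
Solving gives a_0 = -1, a_1 = 4/5, a_2 = 0, so
  g(x) = 4*x/5 - 1.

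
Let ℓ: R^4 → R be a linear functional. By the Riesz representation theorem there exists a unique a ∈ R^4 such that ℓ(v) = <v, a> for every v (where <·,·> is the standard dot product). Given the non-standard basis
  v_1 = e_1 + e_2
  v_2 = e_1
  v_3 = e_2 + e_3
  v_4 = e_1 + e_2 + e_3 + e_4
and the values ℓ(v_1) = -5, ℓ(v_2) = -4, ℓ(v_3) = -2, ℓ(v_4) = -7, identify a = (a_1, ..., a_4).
a = (-4, -1, -1, -1)

Write a = (a_1, ..., a_4) in the standard basis. For each basis vector v_i, ℓ(v_i) = <v_i, a> is a linear equation in the a_j's. Collect the n equations into a matrix system V a = ℓ, where row i of V is v_i (expressed in the standard basis). Since V is invertible (lower-triangular with 1s on the diagonal, up to permutation), solve by back-substitution:
  V =
[[1, 1, 0, 0],
 [1, 0, 0, 0],
 [0, 1, 1, 0],
 [1, 1, 1, 1]]
  V a = (-5, -4, -2, -7)
Solving gives a = (-4, -1, -1, -1).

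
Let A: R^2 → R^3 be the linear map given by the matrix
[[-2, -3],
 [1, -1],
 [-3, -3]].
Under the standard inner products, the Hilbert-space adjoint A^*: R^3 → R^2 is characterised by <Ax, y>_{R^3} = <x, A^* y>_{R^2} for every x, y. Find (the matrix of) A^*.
A^* = A^T =
[[-2, 1, -3],
 [-3, -1, -3]]

For real matrices with standard dot products, the defining identity <Ax, y> = <x, A^* y> gives (Ax)^T y = x^T (A^*) y, i.e. x^T A^T y = x^T (A^*) y. Since this holds for all x, y, we must have A^* = A^T. Therefore
A^* =
[[-2, 1, -3],
 [-3, -1, -3]].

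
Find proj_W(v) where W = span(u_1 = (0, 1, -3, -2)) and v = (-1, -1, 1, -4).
proj_W(v) = (0, 2/7, -6/7, -4/7)

Set up U = [u_1 | ... | u_1] ∈ R^(4×1). The projector onto W = col(U) is P = U (U^T U)^(-1) U^T.
Compute U^T U =
  [14],
and U^T v = (4).
Solve U^T U · c = U^T v for the coefficients: c = (2/7). The projection is proj_W(v) = U c.
Check: (v - proj_W(v)) · u_1 = 0  (should be 0).
Result: proj_W(v) = (0, 2/7, -6/7, -4/7).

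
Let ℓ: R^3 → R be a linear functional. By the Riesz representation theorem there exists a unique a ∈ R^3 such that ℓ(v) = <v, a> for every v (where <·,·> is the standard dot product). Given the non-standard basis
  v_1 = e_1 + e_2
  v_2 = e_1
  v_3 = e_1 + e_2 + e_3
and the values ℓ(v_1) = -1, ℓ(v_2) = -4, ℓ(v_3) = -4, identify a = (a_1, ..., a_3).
a = (-4, 3, -3)

Write a = (a_1, ..., a_3) in the standard basis. For each basis vector v_i, ℓ(v_i) = <v_i, a> is a linear equation in the a_j's. Collect the n equations into a matrix system V a = ℓ, where row i of V is v_i (expressed in the standard basis). Since V is invertible (lower-triangular with 1s on the diagonal, up to permutation), solve by back-substitution:
  V =
[[1, 1, 0],
 [1, 0, 0],
 [1, 1, 1]]
  V a = (-1, -4, -4)
Solving gives a = (-4, 3, -3).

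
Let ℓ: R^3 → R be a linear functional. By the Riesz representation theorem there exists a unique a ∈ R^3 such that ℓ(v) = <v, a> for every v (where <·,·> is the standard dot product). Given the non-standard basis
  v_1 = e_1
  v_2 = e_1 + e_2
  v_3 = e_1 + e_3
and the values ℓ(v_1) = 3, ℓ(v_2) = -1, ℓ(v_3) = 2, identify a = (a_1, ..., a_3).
a = (3, -4, -1)

Write a = (a_1, ..., a_3) in the standard basis. For each basis vector v_i, ℓ(v_i) = <v_i, a> is a linear equation in the a_j's. Collect the n equations into a matrix system V a = ℓ, where row i of V is v_i (expressed in the standard basis). Since V is invertible (lower-triangular with 1s on the diagonal, up to permutation), solve by back-substitution:
  V =
[[1, 0, 0],
 [1, 1, 0],
 [1, 0, 1]]
  V a = (3, -1, 2)
Solving gives a = (3, -4, -1).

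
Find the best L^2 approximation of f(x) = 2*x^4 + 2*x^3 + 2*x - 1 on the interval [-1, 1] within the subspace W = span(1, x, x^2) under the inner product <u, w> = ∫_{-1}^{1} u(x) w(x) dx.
g(x) = 12*x^2/7 + 16*x/5 - 41/35

The best approximation g ∈ W is the orthogonal projection of f onto W. Writing g = a_0 + a_1 x + a_2 x^2, the coefficients solve the normal equations G · a = b where
  G_{ij} = <φ_i, φ_j> and b_i = <f, φ_i>, with φ_0 = 1, φ_1 = x, φ_2 = x^2.
G =
  [2, 0, 2/3]
  [0, 2/3, 0]
  [2/3, 0, 2/5],
b = (-6/5, 32/15, -2/21).
Solving gives a_0 = -41/35, a_1 = 16/5, a_2 = 12/7, so
  g(x) = 12*x^2/7 + 16*x/5 - 41/35.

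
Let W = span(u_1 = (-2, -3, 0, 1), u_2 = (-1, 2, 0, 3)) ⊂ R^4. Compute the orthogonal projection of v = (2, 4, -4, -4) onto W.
proj_W(v) = (52/15, 10/3, 0, -46/15)

Set up U = [u_1 | ... | u_2] ∈ R^(4×2). The projector onto W = col(U) is P = U (U^T U)^(-1) U^T.
Compute U^T U =
  [14, -1]
  [-1, 14],
and U^T v = (-20, -6).
Solve U^T U · c = U^T v for the coefficients: c = (-22/15, -8/15). The projection is proj_W(v) = U c.
Check: (v - proj_W(v)) · u_1 = 0  (should be 0).
Check: (v - proj_W(v)) · u_2 = 0  (should be 0).
Result: proj_W(v) = (52/15, 10/3, 0, -46/15).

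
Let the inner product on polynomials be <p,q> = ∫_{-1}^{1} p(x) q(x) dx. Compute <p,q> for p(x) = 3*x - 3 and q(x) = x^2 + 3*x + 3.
<p,q> = -14

Expand the product: p(x)·q(x) = 3*x^3 + 6*x^2 - 9.
∫_{-1}^{1} of each monomial x^k gives [2/(k+1) if k even, 0 if k odd]. Integrating term-by-term (or equivalently evaluating the antiderivative F(x) = 3*x^4/4 + 2*x^3 - 9*x at the endpoints):
  F(1) − F(−1) = -25/4 − (31/4) = -14.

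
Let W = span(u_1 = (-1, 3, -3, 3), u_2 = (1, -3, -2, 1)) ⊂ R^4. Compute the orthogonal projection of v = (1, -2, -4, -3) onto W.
proj_W(v) = (380/419, -1140/419, -520/419, 188/419)

Set up U = [u_1 | ... | u_2] ∈ R^(4×2). The projector onto W = col(U) is P = U (U^T U)^(-1) U^T.
Compute U^T U =
  [28, -1]
  [-1, 15],
and U^T v = (-4, 12).
Solve U^T U · c = U^T v for the coefficients: c = (-48/419, 332/419). The projection is proj_W(v) = U c.
Check: (v - proj_W(v)) · u_1 = 0  (should be 0).
Check: (v - proj_W(v)) · u_2 = 0  (should be 0).
Result: proj_W(v) = (380/419, -1140/419, -520/419, 188/419).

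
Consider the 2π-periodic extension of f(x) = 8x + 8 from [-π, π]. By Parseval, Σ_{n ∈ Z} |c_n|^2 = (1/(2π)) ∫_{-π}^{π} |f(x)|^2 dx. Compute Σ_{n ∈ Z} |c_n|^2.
Σ |c_n|^2 = 64π^2/3 + 64

Expand and integrate term by term over [-π, π]:
  ∫ (8x)^2 dx = 64·(2π^3/3); ∫ 2·8·(8)·x dx = 0 (odd integrand); ∫ 8^2 dx = 64·2π.
So (1/(2π)) ∫_{-π}^{π} (8x + 8)^2 dx = 64π^2/3 + 64 = 64π^2/3 + 64.
Parseval ⇒ Σ |c_n|^2 = 64π^2/3 + 64.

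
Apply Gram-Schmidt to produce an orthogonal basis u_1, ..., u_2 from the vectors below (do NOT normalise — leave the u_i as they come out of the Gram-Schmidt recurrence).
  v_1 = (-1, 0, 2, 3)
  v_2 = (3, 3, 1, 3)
Orthogonal basis:
  u_1 = (-1, 0, 2, 3)
  u_2 = (25/7, 3, -1/7, 9/7)

Apply the Gram-Schmidt recurrence
  u_1 = v_1
  u_i = v_i − Σ_{j<i} ((v_i · u_j) / (u_j · u_j)) · u_j.

Step by step this gives:
  u_1 = (-1, 0, 2, 3)
  u_2 = (25/7, 3, -1/7, 9/7)

Orthogonality check:
  u_2 · u_1 = 0 (should be 0)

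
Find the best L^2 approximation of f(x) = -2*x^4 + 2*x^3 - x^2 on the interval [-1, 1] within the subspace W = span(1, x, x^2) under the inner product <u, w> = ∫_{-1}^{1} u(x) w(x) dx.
g(x) = -19*x^2/7 + 6*x/5 + 6/35

The best approximation g ∈ W is the orthogonal projection of f onto W. Writing g = a_0 + a_1 x + a_2 x^2, the coefficients solve the normal equations G · a = b where
  G_{ij} = <φ_i, φ_j> and b_i = <f, φ_i>, with φ_0 = 1, φ_1 = x, φ_2 = x^2.
G =
  [2, 0, 2/3]
  [0, 2/3, 0]
  [2/3, 0, 2/5],
b = (-22/15, 4/5, -34/35).
Solving gives a_0 = 6/35, a_1 = 6/5, a_2 = -19/7, so
  g(x) = -19*x^2/7 + 6*x/5 + 6/35.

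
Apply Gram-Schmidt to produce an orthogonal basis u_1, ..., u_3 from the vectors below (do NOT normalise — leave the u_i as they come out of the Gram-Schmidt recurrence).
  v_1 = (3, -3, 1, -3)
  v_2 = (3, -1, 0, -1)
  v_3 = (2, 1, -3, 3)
Orthogonal basis:
  u_1 = (3, -3, 1, -3)
  u_2 = (39/28, 17/28, -15/28, 17/28)
  u_3 = (-20/83, -113/83, -120/83, 53/83)

Apply the Gram-Schmidt recurrence
  u_1 = v_1
  u_i = v_i − Σ_{j<i} ((v_i · u_j) / (u_j · u_j)) · u_j.

Step by step this gives:
  u_1 = (3, -3, 1, -3)
  u_2 = (39/28, 17/28, -15/28, 17/28)
  u_3 = (-20/83, -113/83, -120/83, 53/83)

Orthogonality check:
  u_2 · u_1 = 0 (should be 0)
  u_3 · u_1 = 0 (should be 0)
  u_3 · u_2 = 0 (should be 0)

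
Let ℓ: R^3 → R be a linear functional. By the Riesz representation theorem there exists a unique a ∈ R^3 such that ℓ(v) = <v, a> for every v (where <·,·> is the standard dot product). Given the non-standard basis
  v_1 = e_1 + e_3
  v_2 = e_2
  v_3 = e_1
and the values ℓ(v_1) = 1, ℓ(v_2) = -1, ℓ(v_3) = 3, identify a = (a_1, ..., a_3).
a = (3, -1, -2)

Write a = (a_1, ..., a_3) in the standard basis. For each basis vector v_i, ℓ(v_i) = <v_i, a> is a linear equation in the a_j's. Collect the n equations into a matrix system V a = ℓ, where row i of V is v_i (expressed in the standard basis). Since V is invertible (lower-triangular with 1s on the diagonal, up to permutation), solve by back-substitution:
  V =
[[1, 0, 1],
 [0, 1, 0],
 [1, 0, 0]]
  V a = (1, -1, 3)
Solving gives a = (3, -1, -2).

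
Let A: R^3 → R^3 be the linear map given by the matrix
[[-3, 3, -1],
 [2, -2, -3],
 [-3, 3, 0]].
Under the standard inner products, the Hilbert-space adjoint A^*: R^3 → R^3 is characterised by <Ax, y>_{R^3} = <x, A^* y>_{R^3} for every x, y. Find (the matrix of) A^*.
A^* = A^T =
[[-3, 2, -3],
 [3, -2, 3],
 [-1, -3, 0]]

For real matrices with standard dot products, the defining identity <Ax, y> = <x, A^* y> gives (Ax)^T y = x^T (A^*) y, i.e. x^T A^T y = x^T (A^*) y. Since this holds for all x, y, we must have A^* = A^T. Therefore
A^* =
[[-3, 2, -3],
 [3, -2, 3],
 [-1, -3, 0]].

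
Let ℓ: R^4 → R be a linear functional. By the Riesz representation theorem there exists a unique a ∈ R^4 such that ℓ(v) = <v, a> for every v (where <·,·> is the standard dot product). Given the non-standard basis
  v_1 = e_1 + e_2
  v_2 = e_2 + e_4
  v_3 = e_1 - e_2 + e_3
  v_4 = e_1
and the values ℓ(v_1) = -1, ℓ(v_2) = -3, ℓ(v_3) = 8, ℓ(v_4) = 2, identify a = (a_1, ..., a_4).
a = (2, -3, 3, 0)

Write a = (a_1, ..., a_4) in the standard basis. For each basis vector v_i, ℓ(v_i) = <v_i, a> is a linear equation in the a_j's. Collect the n equations into a matrix system V a = ℓ, where row i of V is v_i (expressed in the standard basis). Since V is invertible (lower-triangular with 1s on the diagonal, up to permutation), solve by back-substitution:
  V =
[[1, 1, 0, 0],
 [0, 1, 0, 1],
 [1, -1, 1, 0],
 [1, 0, 0, 0]]
  V a = (-1, -3, 8, 2)
Solving gives a = (2, -3, 3, 0).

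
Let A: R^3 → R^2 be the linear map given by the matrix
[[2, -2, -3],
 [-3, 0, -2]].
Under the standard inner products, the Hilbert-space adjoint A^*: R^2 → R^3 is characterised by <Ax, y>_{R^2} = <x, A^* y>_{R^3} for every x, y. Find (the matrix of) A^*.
A^* = A^T =
[[2, -3],
 [-2, 0],
 [-3, -2]]

For real matrices with standard dot products, the defining identity <Ax, y> = <x, A^* y> gives (Ax)^T y = x^T (A^*) y, i.e. x^T A^T y = x^T (A^*) y. Since this holds for all x, y, we must have A^* = A^T. Therefore
A^* =
[[2, -3],
 [-2, 0],
 [-3, -2]].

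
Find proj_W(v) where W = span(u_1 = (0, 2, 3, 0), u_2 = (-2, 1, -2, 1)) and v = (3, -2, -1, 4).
proj_W(v) = (18/19, -35/19, -21/19, -9/19)

Set up U = [u_1 | ... | u_2] ∈ R^(4×2). The projector onto W = col(U) is P = U (U^T U)^(-1) U^T.
Compute U^T U =
  [13, -4]
  [-4, 10],
and U^T v = (-7, -2).
Solve U^T U · c = U^T v for the coefficients: c = (-13/19, -9/19). The projection is proj_W(v) = U c.
Check: (v - proj_W(v)) · u_1 = 0  (should be 0).
Check: (v - proj_W(v)) · u_2 = 0  (should be 0).
Result: proj_W(v) = (18/19, -35/19, -21/19, -9/19).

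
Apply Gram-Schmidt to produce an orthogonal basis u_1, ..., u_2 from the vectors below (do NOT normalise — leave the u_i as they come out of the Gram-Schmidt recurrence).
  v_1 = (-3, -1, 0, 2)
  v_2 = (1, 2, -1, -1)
Orthogonal basis:
  u_1 = (-3, -1, 0, 2)
  u_2 = (-1/2, 3/2, -1, 0)

Apply the Gram-Schmidt recurrence
  u_1 = v_1
  u_i = v_i − Σ_{j<i} ((v_i · u_j) / (u_j · u_j)) · u_j.

Step by step this gives:
  u_1 = (-3, -1, 0, 2)
  u_2 = (-1/2, 3/2, -1, 0)

Orthogonality check:
  u_2 · u_1 = 0 (should be 0)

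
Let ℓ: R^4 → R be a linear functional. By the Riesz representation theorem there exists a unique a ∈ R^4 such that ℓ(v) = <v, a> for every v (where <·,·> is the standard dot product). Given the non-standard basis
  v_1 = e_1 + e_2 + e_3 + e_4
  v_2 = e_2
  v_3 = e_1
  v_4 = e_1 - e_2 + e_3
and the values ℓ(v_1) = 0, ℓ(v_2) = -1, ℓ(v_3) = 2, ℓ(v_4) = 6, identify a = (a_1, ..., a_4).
a = (2, -1, 3, -4)

Write a = (a_1, ..., a_4) in the standard basis. For each basis vector v_i, ℓ(v_i) = <v_i, a> is a linear equation in the a_j's. Collect the n equations into a matrix system V a = ℓ, where row i of V is v_i (expressed in the standard basis). Since V is invertible (lower-triangular with 1s on the diagonal, up to permutation), solve by back-substitution:
  V =
[[1, 1, 1, 1],
 [0, 1, 0, 0],
 [1, 0, 0, 0],
 [1, -1, 1, 0]]
  V a = (0, -1, 2, 6)
Solving gives a = (2, -1, 3, -4).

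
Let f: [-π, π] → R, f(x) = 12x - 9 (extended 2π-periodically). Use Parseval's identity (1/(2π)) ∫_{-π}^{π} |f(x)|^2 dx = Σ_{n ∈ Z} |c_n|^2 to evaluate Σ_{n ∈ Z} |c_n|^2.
Σ |c_n|^2 = 48π^2 + 81

Expand and integrate term by term over [-π, π]:
  ∫ (12x)^2 dx = 144·(2π^3/3); ∫ 2·12·(-9)·x dx = 0 (odd integrand); ∫ (-9)^2 dx = 81·2π.
So (1/(2π)) ∫_{-π}^{π} (12x - 9)^2 dx = 144π^2/3 + 81 = 48π^2 + 81.
Parseval ⇒ Σ |c_n|^2 = 48π^2 + 81.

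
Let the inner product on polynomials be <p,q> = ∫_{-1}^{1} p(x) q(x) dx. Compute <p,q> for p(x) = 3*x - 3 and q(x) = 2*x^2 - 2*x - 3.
<p,q> = 10

Expand the product: p(x)·q(x) = 6*x^3 - 12*x^2 - 3*x + 9.
∫_{-1}^{1} of each monomial x^k gives [2/(k+1) if k even, 0 if k odd]. Integrating term-by-term (or equivalently evaluating the antiderivative F(x) = 3*x^4/2 - 4*x^3 - 3*x^2/2 + 9*x at the endpoints):
  F(1) − F(−1) = 5 − (-5) = 10.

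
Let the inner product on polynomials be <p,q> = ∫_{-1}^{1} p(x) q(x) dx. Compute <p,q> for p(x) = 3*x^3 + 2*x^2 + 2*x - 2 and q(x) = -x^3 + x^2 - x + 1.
<p,q> = -776/105

Expand the product: p(x)·q(x) = -3*x^6 + x^5 - 3*x^4 + 5*x^3 - 2*x^2 + 4*x - 2.
∫_{-1}^{1} of each monomial x^k gives [2/(k+1) if k even, 0 if k odd]. Integrating term-by-term (or equivalently evaluating the antiderivative F(x) = -3*x^7/7 + x^6/6 - 3*x^5/5 + 5*x^4/4 - 2*x^3/3 + 2*x^2 - 2*x at the endpoints):
  F(1) − F(−1) = -39/140 − (2987/420) = -776/105.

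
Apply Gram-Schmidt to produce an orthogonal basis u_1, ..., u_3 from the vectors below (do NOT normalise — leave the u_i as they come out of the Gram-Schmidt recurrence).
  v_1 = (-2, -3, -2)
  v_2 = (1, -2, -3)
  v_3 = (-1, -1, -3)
Orthogonal basis:
  u_1 = (-2, -3, -2)
  u_2 = (37/17, -4/17, -31/17)
  u_3 = (-15/23, 24/23, -21/23)

Apply the Gram-Schmidt recurrence
  u_1 = v_1
  u_i = v_i − Σ_{j<i} ((v_i · u_j) / (u_j · u_j)) · u_j.

Step by step this gives:
  u_1 = (-2, -3, -2)
  u_2 = (37/17, -4/17, -31/17)
  u_3 = (-15/23, 24/23, -21/23)

Orthogonality check:
  u_2 · u_1 = 0 (should be 0)
  u_3 · u_1 = 0 (should be 0)
  u_3 · u_2 = 0 (should be 0)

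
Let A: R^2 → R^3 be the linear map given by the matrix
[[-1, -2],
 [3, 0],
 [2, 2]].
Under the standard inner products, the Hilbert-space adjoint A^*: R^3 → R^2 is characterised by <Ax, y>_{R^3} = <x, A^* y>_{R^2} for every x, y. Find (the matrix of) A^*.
A^* = A^T =
[[-1, 3, 2],
 [-2, 0, 2]]

For real matrices with standard dot products, the defining identity <Ax, y> = <x, A^* y> gives (Ax)^T y = x^T (A^*) y, i.e. x^T A^T y = x^T (A^*) y. Since this holds for all x, y, we must have A^* = A^T. Therefore
A^* =
[[-1, 3, 2],
 [-2, 0, 2]].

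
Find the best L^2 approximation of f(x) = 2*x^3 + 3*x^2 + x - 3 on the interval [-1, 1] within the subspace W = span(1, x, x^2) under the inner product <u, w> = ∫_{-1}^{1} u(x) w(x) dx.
g(x) = 3*x^2 + 11*x/5 - 3

The best approximation g ∈ W is the orthogonal projection of f onto W. Writing g = a_0 + a_1 x + a_2 x^2, the coefficients solve the normal equations G · a = b where
  G_{ij} = <φ_i, φ_j> and b_i = <f, φ_i>, with φ_0 = 1, φ_1 = x, φ_2 = x^2.
G =
  [2, 0, 2/3]
  [0, 2/3, 0]
  [2/3, 0, 2/5],
b = (-4, 22/15, -4/5).
Solving gives a_0 = -3, a_1 = 11/5, a_2 = 3, so
  g(x) = 3*x^2 + 11*x/5 - 3.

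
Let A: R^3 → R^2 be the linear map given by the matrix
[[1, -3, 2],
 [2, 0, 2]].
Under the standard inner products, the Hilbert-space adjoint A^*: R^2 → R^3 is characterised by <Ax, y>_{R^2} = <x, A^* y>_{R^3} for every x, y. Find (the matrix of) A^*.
A^* = A^T =
[[1, 2],
 [-3, 0],
 [2, 2]]

For real matrices with standard dot products, the defining identity <Ax, y> = <x, A^* y> gives (Ax)^T y = x^T (A^*) y, i.e. x^T A^T y = x^T (A^*) y. Since this holds for all x, y, we must have A^* = A^T. Therefore
A^* =
[[1, 2],
 [-3, 0],
 [2, 2]].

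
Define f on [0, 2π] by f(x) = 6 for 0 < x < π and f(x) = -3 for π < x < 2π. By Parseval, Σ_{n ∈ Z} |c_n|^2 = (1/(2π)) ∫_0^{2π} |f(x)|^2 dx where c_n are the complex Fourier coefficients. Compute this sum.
Σ |c_n|^2 = 45/2

Parseval equates the L^2 energy of f (normalised by 1/(2π)) with the ℓ^2 sum of its Fourier coefficients: (1/(2π)) ∫_0^{2π} |f|^2 = Σ |c_n|^2.
Compute the left side: (1/(2π)) [∫_0^π 6^2 dx + ∫_π^{2π} (-3)^2 dx] = (1/(2π)) · (36π + 9π) = (36 + 9)/2 = 45/2.
So Σ_{n ∈ Z} |c_n|^2 = 45/2.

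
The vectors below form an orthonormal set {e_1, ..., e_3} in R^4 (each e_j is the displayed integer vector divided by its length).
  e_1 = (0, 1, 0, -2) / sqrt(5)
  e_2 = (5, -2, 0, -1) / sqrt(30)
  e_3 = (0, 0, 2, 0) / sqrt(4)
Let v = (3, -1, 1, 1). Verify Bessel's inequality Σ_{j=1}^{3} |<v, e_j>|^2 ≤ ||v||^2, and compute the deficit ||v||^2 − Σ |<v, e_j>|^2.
Σ |<v, e_j>|^2 = 34/3; ||v||^2 = 12; deficit = 2/3

Write each e_j = u_j / sqrt(<u_j, u_j>) where u_j is the displayed integer vector. Then <v, e_j> = <v, u_j> / sqrt(<u_j, u_j>), so |<v, e_j>|^2 = <v, u_j>^2 / <u_j, u_j>.
Coefficients: <v, e_1> = -3/sqrt(5), <v, e_2> = 16/sqrt(30), <v, e_3> = 2/sqrt(4).
Square and sum: Σ |<v, e_j>|^2 = 34/3.
Compute ||v||^2 = v·v = 12.
Deficit = 12 − 34/3 = 2/3 ≥ 0, confirming Bessel's inequality. (The deficit equals ||v − Σ <v,e_j> e_j||^2, the squared distance from v to span{e_j}.)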